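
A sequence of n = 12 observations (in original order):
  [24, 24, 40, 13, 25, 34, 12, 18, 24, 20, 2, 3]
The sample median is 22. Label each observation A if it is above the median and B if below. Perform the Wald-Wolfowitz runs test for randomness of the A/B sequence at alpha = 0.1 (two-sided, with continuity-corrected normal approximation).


Step 1: Compute median = 22; label A = above, B = below.
Labels in order: AAABAABBABBB  (n_A = 6, n_B = 6)
Step 2: Count runs R = 6.
Step 3: Under H0 (random ordering), E[R] = 2*n_A*n_B/(n_A+n_B) + 1 = 2*6*6/12 + 1 = 7.0000.
        Var[R] = 2*n_A*n_B*(2*n_A*n_B - n_A - n_B) / ((n_A+n_B)^2 * (n_A+n_B-1)) = 4320/1584 = 2.7273.
        SD[R] = 1.6514.
Step 4: Continuity-corrected z = (R + 0.5 - E[R]) / SD[R] = (6 + 0.5 - 7.0000) / 1.6514 = -0.3028.
Step 5: Two-sided p-value via normal approximation = 2*(1 - Phi(|z|)) = 0.762069.
Step 6: alpha = 0.1. fail to reject H0.

R = 6, z = -0.3028, p = 0.762069, fail to reject H0.


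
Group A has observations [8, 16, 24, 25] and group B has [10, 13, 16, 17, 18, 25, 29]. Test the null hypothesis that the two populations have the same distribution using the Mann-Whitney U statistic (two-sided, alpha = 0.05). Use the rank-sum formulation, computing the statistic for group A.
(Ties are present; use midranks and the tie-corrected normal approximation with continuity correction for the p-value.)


Step 1: Combine and sort all 11 observations; assign midranks.
sorted (value, group): (8,X), (10,Y), (13,Y), (16,X), (16,Y), (17,Y), (18,Y), (24,X), (25,X), (25,Y), (29,Y)
ranks: 8->1, 10->2, 13->3, 16->4.5, 16->4.5, 17->6, 18->7, 24->8, 25->9.5, 25->9.5, 29->11
Step 2: Rank sum for X: R1 = 1 + 4.5 + 8 + 9.5 = 23.
Step 3: U_X = R1 - n1(n1+1)/2 = 23 - 4*5/2 = 23 - 10 = 13.
       U_Y = n1*n2 - U_X = 28 - 13 = 15.
Step 4: Ties are present, so use the tie-corrected normal approximation (with continuity correction) for the p-value.
Step 5: p-value = 0.924376; compare to alpha = 0.05. fail to reject H0.

U_X = 13, p = 0.924376, fail to reject H0 at alpha = 0.05.


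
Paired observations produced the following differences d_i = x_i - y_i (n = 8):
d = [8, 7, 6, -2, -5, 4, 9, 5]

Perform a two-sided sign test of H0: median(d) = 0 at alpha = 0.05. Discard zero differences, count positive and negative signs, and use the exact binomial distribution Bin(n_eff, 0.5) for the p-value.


Step 1: Discard zero differences. Original n = 8; n_eff = number of nonzero differences = 8.
Nonzero differences (with sign): +8, +7, +6, -2, -5, +4, +9, +5
Step 2: Count signs: positive = 6, negative = 2.
Step 3: Under H0: P(positive) = 0.5, so the number of positives S ~ Bin(8, 0.5).
Step 4: Two-sided exact p-value = sum of Bin(8,0.5) probabilities at or below the observed probability = 0.289062.
Step 5: alpha = 0.05. fail to reject H0.

n_eff = 8, pos = 6, neg = 2, p = 0.289062, fail to reject H0.


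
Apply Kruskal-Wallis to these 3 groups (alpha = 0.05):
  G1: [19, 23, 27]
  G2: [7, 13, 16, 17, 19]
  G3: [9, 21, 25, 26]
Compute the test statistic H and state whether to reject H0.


Step 1: Combine all N = 12 observations and assign midranks.
sorted (value, group, rank): (7,G2,1), (9,G3,2), (13,G2,3), (16,G2,4), (17,G2,5), (19,G1,6.5), (19,G2,6.5), (21,G3,8), (23,G1,9), (25,G3,10), (26,G3,11), (27,G1,12)
Step 2: Sum ranks within each group.
R_1 = 27.5 (n_1 = 3)
R_2 = 19.5 (n_2 = 5)
R_3 = 31 (n_3 = 4)
Step 3: H = 12/(N(N+1)) * sum(R_i^2/n_i) - 3(N+1)
     = 12/(12*13) * (27.5^2/3 + 19.5^2/5 + 31^2/4) - 3*13
     = 0.076923 * 568.383 - 39
     = 4.721795.
Step 4: Ties present; correction factor C = 1 - 6/(12^3 - 12) = 0.996503. Corrected H = 4.721795 / 0.996503 = 4.738363.
Step 5: Under H0, H ~ chi^2(2); p-value = 0.093557.
Step 6: alpha = 0.05. fail to reject H0.

H = 4.7384, df = 2, p = 0.093557, fail to reject H0.


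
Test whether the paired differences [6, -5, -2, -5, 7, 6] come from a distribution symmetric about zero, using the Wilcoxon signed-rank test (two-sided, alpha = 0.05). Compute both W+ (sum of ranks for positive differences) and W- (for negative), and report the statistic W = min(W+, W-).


Step 1: Drop any zero differences (none here) and take |d_i|.
|d| = [6, 5, 2, 5, 7, 6]
Step 2: Midrank |d_i| (ties get averaged ranks).
ranks: |6|->4.5, |5|->2.5, |2|->1, |5|->2.5, |7|->6, |6|->4.5
Step 3: Attach original signs; sum ranks with positive sign and with negative sign.
W+ = 4.5 + 6 + 4.5 = 15
W- = 2.5 + 1 + 2.5 = 6
(Check: W+ + W- = 21 should equal n(n+1)/2 = 21.)
Step 4: Test statistic W = min(W+, W-) = 6.
Step 5: Ties in |d|, so use the tie-corrected normal approximation.
        E[W] = n(n+1)/4 = 6*7/4 = 10.5.
        Tie groups: |d|=5 (t=2), |d|=6 (t=2); sum(t^3 - t) = 12.
        Var[W] = n(n+1)(2n+1)/24 - sum(t^3-t)/48 = 546/24 - 12/48 = 22.5.
        z = (W - E[W]) / sqrt(Var[W]) = (6 - 10.5) / 4.7434 = -0.9487.
        Two-sided p = 2*Phi(z) = 0.342782.
Step 6: alpha = 0.05. fail to reject H0.

W+ = 15, W- = 6, W = min = 6, p = 0.342782, fail to reject H0.


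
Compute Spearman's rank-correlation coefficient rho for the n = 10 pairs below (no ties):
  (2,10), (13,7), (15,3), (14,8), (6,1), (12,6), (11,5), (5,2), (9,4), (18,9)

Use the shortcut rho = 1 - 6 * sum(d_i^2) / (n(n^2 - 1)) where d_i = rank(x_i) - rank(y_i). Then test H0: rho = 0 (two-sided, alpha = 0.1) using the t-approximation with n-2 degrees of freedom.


Step 1: Rank x and y separately (midranks; no ties here).
rank(x): 2->1, 13->7, 15->9, 14->8, 6->3, 12->6, 11->5, 5->2, 9->4, 18->10
rank(y): 10->10, 7->7, 3->3, 8->8, 1->1, 6->6, 5->5, 2->2, 4->4, 9->9
Step 2: d_i = R_x(i) - R_y(i); compute d_i^2.
  (1-10)^2=81, (7-7)^2=0, (9-3)^2=36, (8-8)^2=0, (3-1)^2=4, (6-6)^2=0, (5-5)^2=0, (2-2)^2=0, (4-4)^2=0, (10-9)^2=1
sum(d^2) = 122.
Step 3: rho = 1 - 6*122 / (10*(10^2 - 1)) = 1 - 732/990 = 0.260606.
Step 4: Under H0, t = rho * sqrt((n-2)/(1-rho^2)) = 0.7635 ~ t(8).
Step 5: Two-sided p-value from the t-distribution with 8 df = 0.467089.
Step 6: alpha = 0.1. fail to reject H0.

rho = 0.2606, p = 0.467089, fail to reject H0 at alpha = 0.1.


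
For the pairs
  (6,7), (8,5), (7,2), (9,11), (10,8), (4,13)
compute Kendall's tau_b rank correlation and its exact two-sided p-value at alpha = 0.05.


Step 1: Enumerate the 15 unordered pairs (i,j) with i<j and classify each by sign(x_j-x_i) * sign(y_j-y_i).
  (1,2):dx=+2,dy=-2->D; (1,3):dx=+1,dy=-5->D; (1,4):dx=+3,dy=+4->C; (1,5):dx=+4,dy=+1->C
  (1,6):dx=-2,dy=+6->D; (2,3):dx=-1,dy=-3->C; (2,4):dx=+1,dy=+6->C; (2,5):dx=+2,dy=+3->C
  (2,6):dx=-4,dy=+8->D; (3,4):dx=+2,dy=+9->C; (3,5):dx=+3,dy=+6->C; (3,6):dx=-3,dy=+11->D
  (4,5):dx=+1,dy=-3->D; (4,6):dx=-5,dy=+2->D; (5,6):dx=-6,dy=+5->D
Step 2: C = 7, D = 8, total pairs = 15.
Step 3: tau = (C - D)/(n(n-1)/2) = (7 - 8)/15 = -0.066667.
Step 4: Exact two-sided p-value (enumerate n! = 720 permutations of y under H0): p = 1.000000.
Step 5: alpha = 0.05. fail to reject H0.

tau_b = -0.0667 (C=7, D=8), p = 1.000000, fail to reject H0.


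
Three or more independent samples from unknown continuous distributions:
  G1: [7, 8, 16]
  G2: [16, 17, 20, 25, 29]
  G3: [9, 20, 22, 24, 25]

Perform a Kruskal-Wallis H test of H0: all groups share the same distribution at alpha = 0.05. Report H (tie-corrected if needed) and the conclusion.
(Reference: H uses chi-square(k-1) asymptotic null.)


Step 1: Combine all N = 13 observations and assign midranks.
sorted (value, group, rank): (7,G1,1), (8,G1,2), (9,G3,3), (16,G1,4.5), (16,G2,4.5), (17,G2,6), (20,G2,7.5), (20,G3,7.5), (22,G3,9), (24,G3,10), (25,G2,11.5), (25,G3,11.5), (29,G2,13)
Step 2: Sum ranks within each group.
R_1 = 7.5 (n_1 = 3)
R_2 = 42.5 (n_2 = 5)
R_3 = 41 (n_3 = 5)
Step 3: H = 12/(N(N+1)) * sum(R_i^2/n_i) - 3(N+1)
     = 12/(13*14) * (7.5^2/3 + 42.5^2/5 + 41^2/5) - 3*14
     = 0.065934 * 716.2 - 42
     = 5.221978.
Step 4: Ties present; correction factor C = 1 - 18/(13^3 - 13) = 0.991758. Corrected H = 5.221978 / 0.991758 = 5.265374.
Step 5: Under H0, H ~ chi^2(2); p-value = 0.071885.
Step 6: alpha = 0.05. fail to reject H0.

H = 5.2654, df = 2, p = 0.071885, fail to reject H0.


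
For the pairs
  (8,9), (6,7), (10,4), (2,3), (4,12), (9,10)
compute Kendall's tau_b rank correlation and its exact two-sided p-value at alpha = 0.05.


Step 1: Enumerate the 15 unordered pairs (i,j) with i<j and classify each by sign(x_j-x_i) * sign(y_j-y_i).
  (1,2):dx=-2,dy=-2->C; (1,3):dx=+2,dy=-5->D; (1,4):dx=-6,dy=-6->C; (1,5):dx=-4,dy=+3->D
  (1,6):dx=+1,dy=+1->C; (2,3):dx=+4,dy=-3->D; (2,4):dx=-4,dy=-4->C; (2,5):dx=-2,dy=+5->D
  (2,6):dx=+3,dy=+3->C; (3,4):dx=-8,dy=-1->C; (3,5):dx=-6,dy=+8->D; (3,6):dx=-1,dy=+6->D
  (4,5):dx=+2,dy=+9->C; (4,6):dx=+7,dy=+7->C; (5,6):dx=+5,dy=-2->D
Step 2: C = 8, D = 7, total pairs = 15.
Step 3: tau = (C - D)/(n(n-1)/2) = (8 - 7)/15 = 0.066667.
Step 4: Exact two-sided p-value (enumerate n! = 720 permutations of y under H0): p = 1.000000.
Step 5: alpha = 0.05. fail to reject H0.

tau_b = 0.0667 (C=8, D=7), p = 1.000000, fail to reject H0.


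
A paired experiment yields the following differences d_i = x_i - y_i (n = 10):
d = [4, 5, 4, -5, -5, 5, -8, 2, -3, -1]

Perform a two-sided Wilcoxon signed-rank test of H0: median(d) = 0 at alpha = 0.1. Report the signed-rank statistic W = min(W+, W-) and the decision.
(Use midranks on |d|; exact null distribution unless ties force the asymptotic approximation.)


Step 1: Drop any zero differences (none here) and take |d_i|.
|d| = [4, 5, 4, 5, 5, 5, 8, 2, 3, 1]
Step 2: Midrank |d_i| (ties get averaged ranks).
ranks: |4|->4.5, |5|->7.5, |4|->4.5, |5|->7.5, |5|->7.5, |5|->7.5, |8|->10, |2|->2, |3|->3, |1|->1
Step 3: Attach original signs; sum ranks with positive sign and with negative sign.
W+ = 4.5 + 7.5 + 4.5 + 7.5 + 2 = 26
W- = 7.5 + 7.5 + 10 + 3 + 1 = 29
(Check: W+ + W- = 55 should equal n(n+1)/2 = 55.)
Step 4: Test statistic W = min(W+, W-) = 26.
Step 5: Ties in |d|, so use the tie-corrected normal approximation.
        E[W] = n(n+1)/4 = 10*11/4 = 27.5.
        Tie groups: |d|=4 (t=2), |d|=5 (t=4); sum(t^3 - t) = 66.
        Var[W] = n(n+1)(2n+1)/24 - sum(t^3-t)/48 = 2310/24 - 66/48 = 94.875.
        z = (W - E[W]) / sqrt(Var[W]) = (26 - 27.5) / 9.7404 = -0.1540.
        Two-sided p = 2*Phi(z) = 0.877611.
Step 6: alpha = 0.1. fail to reject H0.

W+ = 26, W- = 29, W = min = 26, p = 0.877611, fail to reject H0.


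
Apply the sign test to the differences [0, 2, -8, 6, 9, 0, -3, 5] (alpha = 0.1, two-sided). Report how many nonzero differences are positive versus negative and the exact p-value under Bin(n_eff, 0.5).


Step 1: Discard zero differences. Original n = 8; n_eff = number of nonzero differences = 6.
Nonzero differences (with sign): +2, -8, +6, +9, -3, +5
Step 2: Count signs: positive = 4, negative = 2.
Step 3: Under H0: P(positive) = 0.5, so the number of positives S ~ Bin(6, 0.5).
Step 4: Two-sided exact p-value = sum of Bin(6,0.5) probabilities at or below the observed probability = 0.687500.
Step 5: alpha = 0.1. fail to reject H0.

n_eff = 6, pos = 4, neg = 2, p = 0.687500, fail to reject H0.


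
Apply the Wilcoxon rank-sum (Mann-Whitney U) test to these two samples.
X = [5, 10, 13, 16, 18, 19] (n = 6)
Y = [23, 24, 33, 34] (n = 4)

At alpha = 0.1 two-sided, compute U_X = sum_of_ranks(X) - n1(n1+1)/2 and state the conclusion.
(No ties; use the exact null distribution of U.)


Step 1: Combine and sort all 10 observations; assign midranks.
sorted (value, group): (5,X), (10,X), (13,X), (16,X), (18,X), (19,X), (23,Y), (24,Y), (33,Y), (34,Y)
ranks: 5->1, 10->2, 13->3, 16->4, 18->5, 19->6, 23->7, 24->8, 33->9, 34->10
Step 2: Rank sum for X: R1 = 1 + 2 + 3 + 4 + 5 + 6 = 21.
Step 3: U_X = R1 - n1(n1+1)/2 = 21 - 6*7/2 = 21 - 21 = 0.
       U_Y = n1*n2 - U_X = 24 - 0 = 24.
Step 4: No ties, so the exact null distribution of U (based on enumerating the C(10,6) = 210 equally likely rank assignments) gives the two-sided p-value.
Step 5: p-value = 0.009524; compare to alpha = 0.1. reject H0.

U_X = 0, p = 0.009524, reject H0 at alpha = 0.1.


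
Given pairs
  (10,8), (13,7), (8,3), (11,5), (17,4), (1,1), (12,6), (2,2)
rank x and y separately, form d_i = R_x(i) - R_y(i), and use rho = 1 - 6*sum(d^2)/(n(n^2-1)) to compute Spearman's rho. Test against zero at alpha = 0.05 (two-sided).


Step 1: Rank x and y separately (midranks; no ties here).
rank(x): 10->4, 13->7, 8->3, 11->5, 17->8, 1->1, 12->6, 2->2
rank(y): 8->8, 7->7, 3->3, 5->5, 4->4, 1->1, 6->6, 2->2
Step 2: d_i = R_x(i) - R_y(i); compute d_i^2.
  (4-8)^2=16, (7-7)^2=0, (3-3)^2=0, (5-5)^2=0, (8-4)^2=16, (1-1)^2=0, (6-6)^2=0, (2-2)^2=0
sum(d^2) = 32.
Step 3: rho = 1 - 6*32 / (8*(8^2 - 1)) = 1 - 192/504 = 0.619048.
Step 4: Under H0, t = rho * sqrt((n-2)/(1-rho^2)) = 1.9308 ~ t(6).
Step 5: Two-sided p-value from the t-distribution with 6 df = 0.101733.
Step 6: alpha = 0.05. fail to reject H0.

rho = 0.6190, p = 0.101733, fail to reject H0 at alpha = 0.05.


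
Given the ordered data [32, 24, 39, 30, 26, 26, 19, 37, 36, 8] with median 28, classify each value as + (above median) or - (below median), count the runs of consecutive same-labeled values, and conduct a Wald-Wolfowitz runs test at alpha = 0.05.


Step 1: Compute median = 28; label A = above, B = below.
Labels in order: ABAABBBAAB  (n_A = 5, n_B = 5)
Step 2: Count runs R = 6.
Step 3: Under H0 (random ordering), E[R] = 2*n_A*n_B/(n_A+n_B) + 1 = 2*5*5/10 + 1 = 6.0000.
        Var[R] = 2*n_A*n_B*(2*n_A*n_B - n_A - n_B) / ((n_A+n_B)^2 * (n_A+n_B-1)) = 2000/900 = 2.2222.
        SD[R] = 1.4907.
Step 4: R = E[R], so z = 0 with no continuity correction.
Step 5: Two-sided p-value via normal approximation = 2*(1 - Phi(|z|)) = 1.000000.
Step 6: alpha = 0.05. fail to reject H0.

R = 6, z = 0.0000, p = 1.000000, fail to reject H0.


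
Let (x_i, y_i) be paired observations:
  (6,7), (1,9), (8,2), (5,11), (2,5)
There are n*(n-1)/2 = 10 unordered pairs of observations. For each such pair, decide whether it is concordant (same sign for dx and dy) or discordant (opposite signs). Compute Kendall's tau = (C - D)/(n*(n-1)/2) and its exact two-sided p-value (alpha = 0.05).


Step 1: Enumerate the 10 unordered pairs (i,j) with i<j and classify each by sign(x_j-x_i) * sign(y_j-y_i).
  (1,2):dx=-5,dy=+2->D; (1,3):dx=+2,dy=-5->D; (1,4):dx=-1,dy=+4->D; (1,5):dx=-4,dy=-2->C
  (2,3):dx=+7,dy=-7->D; (2,4):dx=+4,dy=+2->C; (2,5):dx=+1,dy=-4->D; (3,4):dx=-3,dy=+9->D
  (3,5):dx=-6,dy=+3->D; (4,5):dx=-3,dy=-6->C
Step 2: C = 3, D = 7, total pairs = 10.
Step 3: tau = (C - D)/(n(n-1)/2) = (3 - 7)/10 = -0.400000.
Step 4: Exact two-sided p-value (enumerate n! = 120 permutations of y under H0): p = 0.483333.
Step 5: alpha = 0.05. fail to reject H0.

tau_b = -0.4000 (C=3, D=7), p = 0.483333, fail to reject H0.


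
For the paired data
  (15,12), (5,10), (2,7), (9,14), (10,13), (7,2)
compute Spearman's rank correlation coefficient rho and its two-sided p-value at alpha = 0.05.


Step 1: Rank x and y separately (midranks; no ties here).
rank(x): 15->6, 5->2, 2->1, 9->4, 10->5, 7->3
rank(y): 12->4, 10->3, 7->2, 14->6, 13->5, 2->1
Step 2: d_i = R_x(i) - R_y(i); compute d_i^2.
  (6-4)^2=4, (2-3)^2=1, (1-2)^2=1, (4-6)^2=4, (5-5)^2=0, (3-1)^2=4
sum(d^2) = 14.
Step 3: rho = 1 - 6*14 / (6*(6^2 - 1)) = 1 - 84/210 = 0.600000.
Step 4: Under H0, t = rho * sqrt((n-2)/(1-rho^2)) = 1.5000 ~ t(4).
Step 5: Two-sided p-value from the t-distribution with 4 df = 0.208000.
Step 6: alpha = 0.05. fail to reject H0.

rho = 0.6000, p = 0.208000, fail to reject H0 at alpha = 0.05.


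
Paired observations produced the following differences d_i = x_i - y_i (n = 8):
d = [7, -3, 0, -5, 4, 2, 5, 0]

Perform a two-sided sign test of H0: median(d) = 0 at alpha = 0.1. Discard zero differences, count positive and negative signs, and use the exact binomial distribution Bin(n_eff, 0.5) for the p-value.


Step 1: Discard zero differences. Original n = 8; n_eff = number of nonzero differences = 6.
Nonzero differences (with sign): +7, -3, -5, +4, +2, +5
Step 2: Count signs: positive = 4, negative = 2.
Step 3: Under H0: P(positive) = 0.5, so the number of positives S ~ Bin(6, 0.5).
Step 4: Two-sided exact p-value = sum of Bin(6,0.5) probabilities at or below the observed probability = 0.687500.
Step 5: alpha = 0.1. fail to reject H0.

n_eff = 6, pos = 4, neg = 2, p = 0.687500, fail to reject H0.


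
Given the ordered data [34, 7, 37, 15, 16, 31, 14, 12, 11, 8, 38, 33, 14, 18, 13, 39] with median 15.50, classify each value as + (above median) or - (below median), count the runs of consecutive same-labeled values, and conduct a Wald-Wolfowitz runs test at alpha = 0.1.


Step 1: Compute median = 15.50; label A = above, B = below.
Labels in order: ABABAABBBBAABABA  (n_A = 8, n_B = 8)
Step 2: Count runs R = 11.
Step 3: Under H0 (random ordering), E[R] = 2*n_A*n_B/(n_A+n_B) + 1 = 2*8*8/16 + 1 = 9.0000.
        Var[R] = 2*n_A*n_B*(2*n_A*n_B - n_A - n_B) / ((n_A+n_B)^2 * (n_A+n_B-1)) = 14336/3840 = 3.7333.
        SD[R] = 1.9322.
Step 4: Continuity-corrected z = (R - 0.5 - E[R]) / SD[R] = (11 - 0.5 - 9.0000) / 1.9322 = 0.7763.
Step 5: Two-sided p-value via normal approximation = 2*(1 - Phi(|z|)) = 0.437558.
Step 6: alpha = 0.1. fail to reject H0.

R = 11, z = 0.7763, p = 0.437558, fail to reject H0.


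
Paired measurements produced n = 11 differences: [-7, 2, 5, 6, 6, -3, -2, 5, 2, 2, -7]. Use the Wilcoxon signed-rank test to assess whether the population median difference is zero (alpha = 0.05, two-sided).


Step 1: Drop any zero differences (none here) and take |d_i|.
|d| = [7, 2, 5, 6, 6, 3, 2, 5, 2, 2, 7]
Step 2: Midrank |d_i| (ties get averaged ranks).
ranks: |7|->10.5, |2|->2.5, |5|->6.5, |6|->8.5, |6|->8.5, |3|->5, |2|->2.5, |5|->6.5, |2|->2.5, |2|->2.5, |7|->10.5
Step 3: Attach original signs; sum ranks with positive sign and with negative sign.
W+ = 2.5 + 6.5 + 8.5 + 8.5 + 6.5 + 2.5 + 2.5 = 37.5
W- = 10.5 + 5 + 2.5 + 10.5 = 28.5
(Check: W+ + W- = 66 should equal n(n+1)/2 = 66.)
Step 4: Test statistic W = min(W+, W-) = 28.5.
Step 5: Ties in |d|, so use the tie-corrected normal approximation.
        E[W] = n(n+1)/4 = 11*12/4 = 33.
        Tie groups: |d|=2 (t=4), |d|=5 (t=2), |d|=6 (t=2), |d|=7 (t=2); sum(t^3 - t) = 78.
        Var[W] = n(n+1)(2n+1)/24 - sum(t^3-t)/48 = 3036/24 - 78/48 = 124.875.
        z = (W - E[W]) / sqrt(Var[W]) = (28.5 - 33) / 11.1747 = -0.4027.
        Two-sided p = 2*Phi(z) = 0.687174.
Step 6: alpha = 0.05. fail to reject H0.

W+ = 37.5, W- = 28.5, W = min = 28.5, p = 0.687174, fail to reject H0.


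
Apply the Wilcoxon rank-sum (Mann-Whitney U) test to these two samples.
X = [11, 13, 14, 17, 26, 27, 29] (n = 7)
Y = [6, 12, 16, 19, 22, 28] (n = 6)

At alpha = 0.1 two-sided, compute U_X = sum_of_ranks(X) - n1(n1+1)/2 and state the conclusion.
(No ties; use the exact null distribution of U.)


Step 1: Combine and sort all 13 observations; assign midranks.
sorted (value, group): (6,Y), (11,X), (12,Y), (13,X), (14,X), (16,Y), (17,X), (19,Y), (22,Y), (26,X), (27,X), (28,Y), (29,X)
ranks: 6->1, 11->2, 12->3, 13->4, 14->5, 16->6, 17->7, 19->8, 22->9, 26->10, 27->11, 28->12, 29->13
Step 2: Rank sum for X: R1 = 2 + 4 + 5 + 7 + 10 + 11 + 13 = 52.
Step 3: U_X = R1 - n1(n1+1)/2 = 52 - 7*8/2 = 52 - 28 = 24.
       U_Y = n1*n2 - U_X = 42 - 24 = 18.
Step 4: No ties, so the exact null distribution of U (based on enumerating the C(13,7) = 1716 equally likely rank assignments) gives the two-sided p-value.
Step 5: p-value = 0.730769; compare to alpha = 0.1. fail to reject H0.

U_X = 24, p = 0.730769, fail to reject H0 at alpha = 0.1.


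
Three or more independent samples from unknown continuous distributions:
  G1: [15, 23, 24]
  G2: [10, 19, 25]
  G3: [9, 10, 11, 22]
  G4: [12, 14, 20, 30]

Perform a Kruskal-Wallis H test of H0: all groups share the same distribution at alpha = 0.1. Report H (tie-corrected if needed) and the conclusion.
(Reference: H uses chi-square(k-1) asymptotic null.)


Step 1: Combine all N = 14 observations and assign midranks.
sorted (value, group, rank): (9,G3,1), (10,G2,2.5), (10,G3,2.5), (11,G3,4), (12,G4,5), (14,G4,6), (15,G1,7), (19,G2,8), (20,G4,9), (22,G3,10), (23,G1,11), (24,G1,12), (25,G2,13), (30,G4,14)
Step 2: Sum ranks within each group.
R_1 = 30 (n_1 = 3)
R_2 = 23.5 (n_2 = 3)
R_3 = 17.5 (n_3 = 4)
R_4 = 34 (n_4 = 4)
Step 3: H = 12/(N(N+1)) * sum(R_i^2/n_i) - 3(N+1)
     = 12/(14*15) * (30^2/3 + 23.5^2/3 + 17.5^2/4 + 34^2/4) - 3*15
     = 0.057143 * 849.646 - 45
     = 3.551190.
Step 4: Ties present; correction factor C = 1 - 6/(14^3 - 14) = 0.997802. Corrected H = 3.551190 / 0.997802 = 3.559012.
Step 5: Under H0, H ~ chi^2(3); p-value = 0.313189.
Step 6: alpha = 0.1. fail to reject H0.

H = 3.5590, df = 3, p = 0.313189, fail to reject H0.


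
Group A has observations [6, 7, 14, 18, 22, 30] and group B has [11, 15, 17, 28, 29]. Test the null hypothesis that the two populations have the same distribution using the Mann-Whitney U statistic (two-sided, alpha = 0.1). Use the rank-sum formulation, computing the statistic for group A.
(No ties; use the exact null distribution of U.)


Step 1: Combine and sort all 11 observations; assign midranks.
sorted (value, group): (6,X), (7,X), (11,Y), (14,X), (15,Y), (17,Y), (18,X), (22,X), (28,Y), (29,Y), (30,X)
ranks: 6->1, 7->2, 11->3, 14->4, 15->5, 17->6, 18->7, 22->8, 28->9, 29->10, 30->11
Step 2: Rank sum for X: R1 = 1 + 2 + 4 + 7 + 8 + 11 = 33.
Step 3: U_X = R1 - n1(n1+1)/2 = 33 - 6*7/2 = 33 - 21 = 12.
       U_Y = n1*n2 - U_X = 30 - 12 = 18.
Step 4: No ties, so the exact null distribution of U (based on enumerating the C(11,6) = 462 equally likely rank assignments) gives the two-sided p-value.
Step 5: p-value = 0.662338; compare to alpha = 0.1. fail to reject H0.

U_X = 12, p = 0.662338, fail to reject H0 at alpha = 0.1.


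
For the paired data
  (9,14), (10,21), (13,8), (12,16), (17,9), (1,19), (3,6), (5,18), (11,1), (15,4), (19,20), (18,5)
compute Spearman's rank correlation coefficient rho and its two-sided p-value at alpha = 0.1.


Step 1: Rank x and y separately (midranks; no ties here).
rank(x): 9->4, 10->5, 13->8, 12->7, 17->10, 1->1, 3->2, 5->3, 11->6, 15->9, 19->12, 18->11
rank(y): 14->7, 21->12, 8->5, 16->8, 9->6, 19->10, 6->4, 18->9, 1->1, 4->2, 20->11, 5->3
Step 2: d_i = R_x(i) - R_y(i); compute d_i^2.
  (4-7)^2=9, (5-12)^2=49, (8-5)^2=9, (7-8)^2=1, (10-6)^2=16, (1-10)^2=81, (2-4)^2=4, (3-9)^2=36, (6-1)^2=25, (9-2)^2=49, (12-11)^2=1, (11-3)^2=64
sum(d^2) = 344.
Step 3: rho = 1 - 6*344 / (12*(12^2 - 1)) = 1 - 2064/1716 = -0.202797.
Step 4: Under H0, t = rho * sqrt((n-2)/(1-rho^2)) = -0.6549 ~ t(10).
Step 5: Two-sided p-value from the t-distribution with 10 df = 0.527302.
Step 6: alpha = 0.1. fail to reject H0.

rho = -0.2028, p = 0.527302, fail to reject H0 at alpha = 0.1.


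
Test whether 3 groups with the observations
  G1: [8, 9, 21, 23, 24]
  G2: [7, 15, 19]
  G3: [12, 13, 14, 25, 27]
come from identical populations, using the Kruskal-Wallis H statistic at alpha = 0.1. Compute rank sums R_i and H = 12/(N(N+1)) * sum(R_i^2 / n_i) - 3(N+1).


Step 1: Combine all N = 13 observations and assign midranks.
sorted (value, group, rank): (7,G2,1), (8,G1,2), (9,G1,3), (12,G3,4), (13,G3,5), (14,G3,6), (15,G2,7), (19,G2,8), (21,G1,9), (23,G1,10), (24,G1,11), (25,G3,12), (27,G3,13)
Step 2: Sum ranks within each group.
R_1 = 35 (n_1 = 5)
R_2 = 16 (n_2 = 3)
R_3 = 40 (n_3 = 5)
Step 3: H = 12/(N(N+1)) * sum(R_i^2/n_i) - 3(N+1)
     = 12/(13*14) * (35^2/5 + 16^2/3 + 40^2/5) - 3*14
     = 0.065934 * 650.333 - 42
     = 0.879121.
Step 4: No ties, so H is used without correction.
Step 5: Under H0, H ~ chi^2(2); p-value = 0.644320.
Step 6: alpha = 0.1. fail to reject H0.

H = 0.8791, df = 2, p = 0.644320, fail to reject H0.


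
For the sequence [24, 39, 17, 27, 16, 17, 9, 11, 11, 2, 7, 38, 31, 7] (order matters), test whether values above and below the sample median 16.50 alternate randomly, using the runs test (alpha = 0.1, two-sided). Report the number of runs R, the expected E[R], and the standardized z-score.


Step 1: Compute median = 16.50; label A = above, B = below.
Labels in order: AAAABABBBBBAAB  (n_A = 7, n_B = 7)
Step 2: Count runs R = 6.
Step 3: Under H0 (random ordering), E[R] = 2*n_A*n_B/(n_A+n_B) + 1 = 2*7*7/14 + 1 = 8.0000.
        Var[R] = 2*n_A*n_B*(2*n_A*n_B - n_A - n_B) / ((n_A+n_B)^2 * (n_A+n_B-1)) = 8232/2548 = 3.2308.
        SD[R] = 1.7974.
Step 4: Continuity-corrected z = (R + 0.5 - E[R]) / SD[R] = (6 + 0.5 - 8.0000) / 1.7974 = -0.8345.
Step 5: Two-sided p-value via normal approximation = 2*(1 - Phi(|z|)) = 0.403986.
Step 6: alpha = 0.1. fail to reject H0.

R = 6, z = -0.8345, p = 0.403986, fail to reject H0.


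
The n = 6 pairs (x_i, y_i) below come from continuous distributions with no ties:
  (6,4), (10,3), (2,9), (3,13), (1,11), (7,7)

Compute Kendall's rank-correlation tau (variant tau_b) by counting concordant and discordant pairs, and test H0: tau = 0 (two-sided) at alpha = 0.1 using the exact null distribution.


Step 1: Enumerate the 15 unordered pairs (i,j) with i<j and classify each by sign(x_j-x_i) * sign(y_j-y_i).
  (1,2):dx=+4,dy=-1->D; (1,3):dx=-4,dy=+5->D; (1,4):dx=-3,dy=+9->D; (1,5):dx=-5,dy=+7->D
  (1,6):dx=+1,dy=+3->C; (2,3):dx=-8,dy=+6->D; (2,4):dx=-7,dy=+10->D; (2,5):dx=-9,dy=+8->D
  (2,6):dx=-3,dy=+4->D; (3,4):dx=+1,dy=+4->C; (3,5):dx=-1,dy=+2->D; (3,6):dx=+5,dy=-2->D
  (4,5):dx=-2,dy=-2->C; (4,6):dx=+4,dy=-6->D; (5,6):dx=+6,dy=-4->D
Step 2: C = 3, D = 12, total pairs = 15.
Step 3: tau = (C - D)/(n(n-1)/2) = (3 - 12)/15 = -0.600000.
Step 4: Exact two-sided p-value (enumerate n! = 720 permutations of y under H0): p = 0.136111.
Step 5: alpha = 0.1. fail to reject H0.

tau_b = -0.6000 (C=3, D=12), p = 0.136111, fail to reject H0.


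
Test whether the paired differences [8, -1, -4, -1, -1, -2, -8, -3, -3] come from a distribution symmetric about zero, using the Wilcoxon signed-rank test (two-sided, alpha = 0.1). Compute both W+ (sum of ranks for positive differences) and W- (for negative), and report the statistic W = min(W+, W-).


Step 1: Drop any zero differences (none here) and take |d_i|.
|d| = [8, 1, 4, 1, 1, 2, 8, 3, 3]
Step 2: Midrank |d_i| (ties get averaged ranks).
ranks: |8|->8.5, |1|->2, |4|->7, |1|->2, |1|->2, |2|->4, |8|->8.5, |3|->5.5, |3|->5.5
Step 3: Attach original signs; sum ranks with positive sign and with negative sign.
W+ = 8.5 = 8.5
W- = 2 + 7 + 2 + 2 + 4 + 8.5 + 5.5 + 5.5 = 36.5
(Check: W+ + W- = 45 should equal n(n+1)/2 = 45.)
Step 4: Test statistic W = min(W+, W-) = 8.5.
Step 5: Ties in |d|, so use the tie-corrected normal approximation.
        E[W] = n(n+1)/4 = 9*10/4 = 22.5.
        Tie groups: |d|=1 (t=3), |d|=3 (t=2), |d|=8 (t=2); sum(t^3 - t) = 36.
        Var[W] = n(n+1)(2n+1)/24 - sum(t^3-t)/48 = 1710/24 - 36/48 = 70.5.
        z = (W - E[W]) / sqrt(Var[W]) = (8.5 - 22.5) / 8.3964 = -1.6674.
        Two-sided p = 2*Phi(z) = 0.095440.
Step 6: alpha = 0.1. reject H0.

W+ = 8.5, W- = 36.5, W = min = 8.5, p = 0.095440, reject H0.


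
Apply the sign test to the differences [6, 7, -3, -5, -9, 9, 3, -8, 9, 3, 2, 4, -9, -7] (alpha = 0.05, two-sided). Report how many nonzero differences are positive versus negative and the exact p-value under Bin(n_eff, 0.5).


Step 1: Discard zero differences. Original n = 14; n_eff = number of nonzero differences = 14.
Nonzero differences (with sign): +6, +7, -3, -5, -9, +9, +3, -8, +9, +3, +2, +4, -9, -7
Step 2: Count signs: positive = 8, negative = 6.
Step 3: Under H0: P(positive) = 0.5, so the number of positives S ~ Bin(14, 0.5).
Step 4: Two-sided exact p-value = sum of Bin(14,0.5) probabilities at or below the observed probability = 0.790527.
Step 5: alpha = 0.05. fail to reject H0.

n_eff = 14, pos = 8, neg = 6, p = 0.790527, fail to reject H0.


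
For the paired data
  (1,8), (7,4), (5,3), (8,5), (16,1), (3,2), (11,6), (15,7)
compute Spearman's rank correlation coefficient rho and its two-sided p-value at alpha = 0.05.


Step 1: Rank x and y separately (midranks; no ties here).
rank(x): 1->1, 7->4, 5->3, 8->5, 16->8, 3->2, 11->6, 15->7
rank(y): 8->8, 4->4, 3->3, 5->5, 1->1, 2->2, 6->6, 7->7
Step 2: d_i = R_x(i) - R_y(i); compute d_i^2.
  (1-8)^2=49, (4-4)^2=0, (3-3)^2=0, (5-5)^2=0, (8-1)^2=49, (2-2)^2=0, (6-6)^2=0, (7-7)^2=0
sum(d^2) = 98.
Step 3: rho = 1 - 6*98 / (8*(8^2 - 1)) = 1 - 588/504 = -0.166667.
Step 4: Under H0, t = rho * sqrt((n-2)/(1-rho^2)) = -0.4140 ~ t(6).
Step 5: Two-sided p-value from the t-distribution with 6 df = 0.693239.
Step 6: alpha = 0.05. fail to reject H0.

rho = -0.1667, p = 0.693239, fail to reject H0 at alpha = 0.05.


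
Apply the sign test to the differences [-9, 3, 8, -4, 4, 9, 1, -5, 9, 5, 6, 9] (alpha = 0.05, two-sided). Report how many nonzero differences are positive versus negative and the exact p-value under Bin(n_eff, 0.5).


Step 1: Discard zero differences. Original n = 12; n_eff = number of nonzero differences = 12.
Nonzero differences (with sign): -9, +3, +8, -4, +4, +9, +1, -5, +9, +5, +6, +9
Step 2: Count signs: positive = 9, negative = 3.
Step 3: Under H0: P(positive) = 0.5, so the number of positives S ~ Bin(12, 0.5).
Step 4: Two-sided exact p-value = sum of Bin(12,0.5) probabilities at or below the observed probability = 0.145996.
Step 5: alpha = 0.05. fail to reject H0.

n_eff = 12, pos = 9, neg = 3, p = 0.145996, fail to reject H0.


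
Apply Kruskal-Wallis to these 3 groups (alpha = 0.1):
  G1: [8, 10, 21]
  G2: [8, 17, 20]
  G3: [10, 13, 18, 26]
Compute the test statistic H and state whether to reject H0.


Step 1: Combine all N = 10 observations and assign midranks.
sorted (value, group, rank): (8,G1,1.5), (8,G2,1.5), (10,G1,3.5), (10,G3,3.5), (13,G3,5), (17,G2,6), (18,G3,7), (20,G2,8), (21,G1,9), (26,G3,10)
Step 2: Sum ranks within each group.
R_1 = 14 (n_1 = 3)
R_2 = 15.5 (n_2 = 3)
R_3 = 25.5 (n_3 = 4)
Step 3: H = 12/(N(N+1)) * sum(R_i^2/n_i) - 3(N+1)
     = 12/(10*11) * (14^2/3 + 15.5^2/3 + 25.5^2/4) - 3*11
     = 0.109091 * 307.979 - 33
     = 0.597727.
Step 4: Ties present; correction factor C = 1 - 12/(10^3 - 10) = 0.987879. Corrected H = 0.597727 / 0.987879 = 0.605061.
Step 5: Under H0, H ~ chi^2(2); p-value = 0.738946.
Step 6: alpha = 0.1. fail to reject H0.

H = 0.6051, df = 2, p = 0.738946, fail to reject H0.


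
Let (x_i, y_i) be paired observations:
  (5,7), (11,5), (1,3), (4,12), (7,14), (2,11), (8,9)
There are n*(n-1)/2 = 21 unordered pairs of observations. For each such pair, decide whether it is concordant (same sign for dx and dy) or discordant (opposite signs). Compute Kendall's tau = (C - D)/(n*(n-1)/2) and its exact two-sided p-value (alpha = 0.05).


Step 1: Enumerate the 21 unordered pairs (i,j) with i<j and classify each by sign(x_j-x_i) * sign(y_j-y_i).
  (1,2):dx=+6,dy=-2->D; (1,3):dx=-4,dy=-4->C; (1,4):dx=-1,dy=+5->D; (1,5):dx=+2,dy=+7->C
  (1,6):dx=-3,dy=+4->D; (1,7):dx=+3,dy=+2->C; (2,3):dx=-10,dy=-2->C; (2,4):dx=-7,dy=+7->D
  (2,5):dx=-4,dy=+9->D; (2,6):dx=-9,dy=+6->D; (2,7):dx=-3,dy=+4->D; (3,4):dx=+3,dy=+9->C
  (3,5):dx=+6,dy=+11->C; (3,6):dx=+1,dy=+8->C; (3,7):dx=+7,dy=+6->C; (4,5):dx=+3,dy=+2->C
  (4,6):dx=-2,dy=-1->C; (4,7):dx=+4,dy=-3->D; (5,6):dx=-5,dy=-3->C; (5,7):dx=+1,dy=-5->D
  (6,7):dx=+6,dy=-2->D
Step 2: C = 11, D = 10, total pairs = 21.
Step 3: tau = (C - D)/(n(n-1)/2) = (11 - 10)/21 = 0.047619.
Step 4: Exact two-sided p-value (enumerate n! = 5040 permutations of y under H0): p = 1.000000.
Step 5: alpha = 0.05. fail to reject H0.

tau_b = 0.0476 (C=11, D=10), p = 1.000000, fail to reject H0.


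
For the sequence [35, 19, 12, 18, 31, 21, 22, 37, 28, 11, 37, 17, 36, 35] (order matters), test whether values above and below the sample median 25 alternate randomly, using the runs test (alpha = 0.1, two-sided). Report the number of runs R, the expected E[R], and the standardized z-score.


Step 1: Compute median = 25; label A = above, B = below.
Labels in order: ABBBABBAABABAA  (n_A = 7, n_B = 7)
Step 2: Count runs R = 9.
Step 3: Under H0 (random ordering), E[R] = 2*n_A*n_B/(n_A+n_B) + 1 = 2*7*7/14 + 1 = 8.0000.
        Var[R] = 2*n_A*n_B*(2*n_A*n_B - n_A - n_B) / ((n_A+n_B)^2 * (n_A+n_B-1)) = 8232/2548 = 3.2308.
        SD[R] = 1.7974.
Step 4: Continuity-corrected z = (R - 0.5 - E[R]) / SD[R] = (9 - 0.5 - 8.0000) / 1.7974 = 0.2782.
Step 5: Two-sided p-value via normal approximation = 2*(1 - Phi(|z|)) = 0.780879.
Step 6: alpha = 0.1. fail to reject H0.

R = 9, z = 0.2782, p = 0.780879, fail to reject H0.


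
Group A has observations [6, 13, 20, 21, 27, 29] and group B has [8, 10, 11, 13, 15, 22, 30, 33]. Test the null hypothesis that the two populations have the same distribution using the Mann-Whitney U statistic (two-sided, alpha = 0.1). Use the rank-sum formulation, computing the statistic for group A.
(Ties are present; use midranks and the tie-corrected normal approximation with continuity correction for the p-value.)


Step 1: Combine and sort all 14 observations; assign midranks.
sorted (value, group): (6,X), (8,Y), (10,Y), (11,Y), (13,X), (13,Y), (15,Y), (20,X), (21,X), (22,Y), (27,X), (29,X), (30,Y), (33,Y)
ranks: 6->1, 8->2, 10->3, 11->4, 13->5.5, 13->5.5, 15->7, 20->8, 21->9, 22->10, 27->11, 29->12, 30->13, 33->14
Step 2: Rank sum for X: R1 = 1 + 5.5 + 8 + 9 + 11 + 12 = 46.5.
Step 3: U_X = R1 - n1(n1+1)/2 = 46.5 - 6*7/2 = 46.5 - 21 = 25.5.
       U_Y = n1*n2 - U_X = 48 - 25.5 = 22.5.
Step 4: Ties are present, so use the tie-corrected normal approximation (with continuity correction) for the p-value.
Step 5: p-value = 0.897167; compare to alpha = 0.1. fail to reject H0.

U_X = 25.5, p = 0.897167, fail to reject H0 at alpha = 0.1.


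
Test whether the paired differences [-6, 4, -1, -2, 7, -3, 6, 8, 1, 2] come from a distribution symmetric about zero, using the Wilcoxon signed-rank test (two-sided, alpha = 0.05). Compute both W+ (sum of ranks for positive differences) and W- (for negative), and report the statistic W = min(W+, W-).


Step 1: Drop any zero differences (none here) and take |d_i|.
|d| = [6, 4, 1, 2, 7, 3, 6, 8, 1, 2]
Step 2: Midrank |d_i| (ties get averaged ranks).
ranks: |6|->7.5, |4|->6, |1|->1.5, |2|->3.5, |7|->9, |3|->5, |6|->7.5, |8|->10, |1|->1.5, |2|->3.5
Step 3: Attach original signs; sum ranks with positive sign and with negative sign.
W+ = 6 + 9 + 7.5 + 10 + 1.5 + 3.5 = 37.5
W- = 7.5 + 1.5 + 3.5 + 5 = 17.5
(Check: W+ + W- = 55 should equal n(n+1)/2 = 55.)
Step 4: Test statistic W = min(W+, W-) = 17.5.
Step 5: Ties in |d|, so use the tie-corrected normal approximation.
        E[W] = n(n+1)/4 = 10*11/4 = 27.5.
        Tie groups: |d|=1 (t=2), |d|=2 (t=2), |d|=6 (t=2); sum(t^3 - t) = 18.
        Var[W] = n(n+1)(2n+1)/24 - sum(t^3-t)/48 = 2310/24 - 18/48 = 95.875.
        z = (W - E[W]) / sqrt(Var[W]) = (17.5 - 27.5) / 9.7916 = -1.0213.
        Two-sided p = 2*Phi(z) = 0.307119.
Step 6: alpha = 0.05. fail to reject H0.

W+ = 37.5, W- = 17.5, W = min = 17.5, p = 0.307119, fail to reject H0.


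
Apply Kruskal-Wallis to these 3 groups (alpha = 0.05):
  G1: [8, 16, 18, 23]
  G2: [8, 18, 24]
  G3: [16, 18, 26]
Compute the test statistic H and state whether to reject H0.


Step 1: Combine all N = 10 observations and assign midranks.
sorted (value, group, rank): (8,G1,1.5), (8,G2,1.5), (16,G1,3.5), (16,G3,3.5), (18,G1,6), (18,G2,6), (18,G3,6), (23,G1,8), (24,G2,9), (26,G3,10)
Step 2: Sum ranks within each group.
R_1 = 19 (n_1 = 4)
R_2 = 16.5 (n_2 = 3)
R_3 = 19.5 (n_3 = 3)
Step 3: H = 12/(N(N+1)) * sum(R_i^2/n_i) - 3(N+1)
     = 12/(10*11) * (19^2/4 + 16.5^2/3 + 19.5^2/3) - 3*11
     = 0.109091 * 307.75 - 33
     = 0.572727.
Step 4: Ties present; correction factor C = 1 - 36/(10^3 - 10) = 0.963636. Corrected H = 0.572727 / 0.963636 = 0.594340.
Step 5: Under H0, H ~ chi^2(2); p-value = 0.742918.
Step 6: alpha = 0.05. fail to reject H0.

H = 0.5943, df = 2, p = 0.742918, fail to reject H0.


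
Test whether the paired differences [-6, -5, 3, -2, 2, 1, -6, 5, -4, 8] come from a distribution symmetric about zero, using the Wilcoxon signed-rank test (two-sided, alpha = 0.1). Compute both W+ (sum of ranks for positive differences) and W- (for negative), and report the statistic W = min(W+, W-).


Step 1: Drop any zero differences (none here) and take |d_i|.
|d| = [6, 5, 3, 2, 2, 1, 6, 5, 4, 8]
Step 2: Midrank |d_i| (ties get averaged ranks).
ranks: |6|->8.5, |5|->6.5, |3|->4, |2|->2.5, |2|->2.5, |1|->1, |6|->8.5, |5|->6.5, |4|->5, |8|->10
Step 3: Attach original signs; sum ranks with positive sign and with negative sign.
W+ = 4 + 2.5 + 1 + 6.5 + 10 = 24
W- = 8.5 + 6.5 + 2.5 + 8.5 + 5 = 31
(Check: W+ + W- = 55 should equal n(n+1)/2 = 55.)
Step 4: Test statistic W = min(W+, W-) = 24.
Step 5: Ties in |d|, so use the tie-corrected normal approximation.
        E[W] = n(n+1)/4 = 10*11/4 = 27.5.
        Tie groups: |d|=2 (t=2), |d|=5 (t=2), |d|=6 (t=2); sum(t^3 - t) = 18.
        Var[W] = n(n+1)(2n+1)/24 - sum(t^3-t)/48 = 2310/24 - 18/48 = 95.875.
        z = (W - E[W]) / sqrt(Var[W]) = (24 - 27.5) / 9.7916 = -0.3575.
        Two-sided p = 2*Phi(z) = 0.720755.
Step 6: alpha = 0.1. fail to reject H0.

W+ = 24, W- = 31, W = min = 24, p = 0.720755, fail to reject H0.


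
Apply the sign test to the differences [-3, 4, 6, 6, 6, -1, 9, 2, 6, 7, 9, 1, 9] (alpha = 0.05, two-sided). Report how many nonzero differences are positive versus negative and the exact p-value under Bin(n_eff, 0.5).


Step 1: Discard zero differences. Original n = 13; n_eff = number of nonzero differences = 13.
Nonzero differences (with sign): -3, +4, +6, +6, +6, -1, +9, +2, +6, +7, +9, +1, +9
Step 2: Count signs: positive = 11, negative = 2.
Step 3: Under H0: P(positive) = 0.5, so the number of positives S ~ Bin(13, 0.5).
Step 4: Two-sided exact p-value = sum of Bin(13,0.5) probabilities at or below the observed probability = 0.022461.
Step 5: alpha = 0.05. reject H0.

n_eff = 13, pos = 11, neg = 2, p = 0.022461, reject H0.


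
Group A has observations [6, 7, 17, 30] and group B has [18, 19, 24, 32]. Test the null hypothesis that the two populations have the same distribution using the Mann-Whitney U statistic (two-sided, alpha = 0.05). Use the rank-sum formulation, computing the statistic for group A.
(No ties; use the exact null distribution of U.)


Step 1: Combine and sort all 8 observations; assign midranks.
sorted (value, group): (6,X), (7,X), (17,X), (18,Y), (19,Y), (24,Y), (30,X), (32,Y)
ranks: 6->1, 7->2, 17->3, 18->4, 19->5, 24->6, 30->7, 32->8
Step 2: Rank sum for X: R1 = 1 + 2 + 3 + 7 = 13.
Step 3: U_X = R1 - n1(n1+1)/2 = 13 - 4*5/2 = 13 - 10 = 3.
       U_Y = n1*n2 - U_X = 16 - 3 = 13.
Step 4: No ties, so the exact null distribution of U (based on enumerating the C(8,4) = 70 equally likely rank assignments) gives the two-sided p-value.
Step 5: p-value = 0.200000; compare to alpha = 0.05. fail to reject H0.

U_X = 3, p = 0.200000, fail to reject H0 at alpha = 0.05.


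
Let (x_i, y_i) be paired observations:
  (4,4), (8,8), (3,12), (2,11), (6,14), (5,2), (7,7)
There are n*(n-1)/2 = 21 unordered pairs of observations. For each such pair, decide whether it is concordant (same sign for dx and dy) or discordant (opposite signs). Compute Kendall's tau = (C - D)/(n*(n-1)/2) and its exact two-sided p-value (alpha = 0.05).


Step 1: Enumerate the 21 unordered pairs (i,j) with i<j and classify each by sign(x_j-x_i) * sign(y_j-y_i).
  (1,2):dx=+4,dy=+4->C; (1,3):dx=-1,dy=+8->D; (1,4):dx=-2,dy=+7->D; (1,5):dx=+2,dy=+10->C
  (1,6):dx=+1,dy=-2->D; (1,7):dx=+3,dy=+3->C; (2,3):dx=-5,dy=+4->D; (2,4):dx=-6,dy=+3->D
  (2,5):dx=-2,dy=+6->D; (2,6):dx=-3,dy=-6->C; (2,7):dx=-1,dy=-1->C; (3,4):dx=-1,dy=-1->C
  (3,5):dx=+3,dy=+2->C; (3,6):dx=+2,dy=-10->D; (3,7):dx=+4,dy=-5->D; (4,5):dx=+4,dy=+3->C
  (4,6):dx=+3,dy=-9->D; (4,7):dx=+5,dy=-4->D; (5,6):dx=-1,dy=-12->C; (5,7):dx=+1,dy=-7->D
  (6,7):dx=+2,dy=+5->C
Step 2: C = 10, D = 11, total pairs = 21.
Step 3: tau = (C - D)/(n(n-1)/2) = (10 - 11)/21 = -0.047619.
Step 4: Exact two-sided p-value (enumerate n! = 5040 permutations of y under H0): p = 1.000000.
Step 5: alpha = 0.05. fail to reject H0.

tau_b = -0.0476 (C=10, D=11), p = 1.000000, fail to reject H0.


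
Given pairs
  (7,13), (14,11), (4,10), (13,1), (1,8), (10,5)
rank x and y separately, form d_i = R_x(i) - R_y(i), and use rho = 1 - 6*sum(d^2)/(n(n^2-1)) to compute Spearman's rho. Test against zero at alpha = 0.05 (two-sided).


Step 1: Rank x and y separately (midranks; no ties here).
rank(x): 7->3, 14->6, 4->2, 13->5, 1->1, 10->4
rank(y): 13->6, 11->5, 10->4, 1->1, 8->3, 5->2
Step 2: d_i = R_x(i) - R_y(i); compute d_i^2.
  (3-6)^2=9, (6-5)^2=1, (2-4)^2=4, (5-1)^2=16, (1-3)^2=4, (4-2)^2=4
sum(d^2) = 38.
Step 3: rho = 1 - 6*38 / (6*(6^2 - 1)) = 1 - 228/210 = -0.085714.
Step 4: Under H0, t = rho * sqrt((n-2)/(1-rho^2)) = -0.1721 ~ t(4).
Step 5: Two-sided p-value from the t-distribution with 4 df = 0.871743.
Step 6: alpha = 0.05. fail to reject H0.

rho = -0.0857, p = 0.871743, fail to reject H0 at alpha = 0.05.
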